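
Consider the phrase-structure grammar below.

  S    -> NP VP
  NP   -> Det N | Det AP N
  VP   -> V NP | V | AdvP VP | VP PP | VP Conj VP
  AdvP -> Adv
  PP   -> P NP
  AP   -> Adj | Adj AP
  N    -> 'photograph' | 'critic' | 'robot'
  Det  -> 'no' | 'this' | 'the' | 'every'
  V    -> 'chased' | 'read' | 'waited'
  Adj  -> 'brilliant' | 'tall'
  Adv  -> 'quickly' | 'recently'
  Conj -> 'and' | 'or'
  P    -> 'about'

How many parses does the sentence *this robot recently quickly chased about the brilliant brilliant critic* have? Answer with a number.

3

Two of the 3 distinct bracketings:
[S [NP [Det this] [N robot]] [VP [AdvP [Adv recently]] [VP [AdvP [Adv quickly]] [VP [VP [V chased]] [PP [P about] [NP [Det the] [AP [Adj brilliant] [AP [Adj brilliant]]] [N critic]]]]]]]
[S [NP [Det this] [N robot]] [VP [AdvP [Adv recently]] [VP [VP [AdvP [Adv quickly]] [VP [V chased]]] [PP [P about] [NP [Det the] [AP [Adj brilliant] [AP [Adj brilliant]]] [N critic]]]]]]
The trees differ in how a recursive rule is bracketed over the same span.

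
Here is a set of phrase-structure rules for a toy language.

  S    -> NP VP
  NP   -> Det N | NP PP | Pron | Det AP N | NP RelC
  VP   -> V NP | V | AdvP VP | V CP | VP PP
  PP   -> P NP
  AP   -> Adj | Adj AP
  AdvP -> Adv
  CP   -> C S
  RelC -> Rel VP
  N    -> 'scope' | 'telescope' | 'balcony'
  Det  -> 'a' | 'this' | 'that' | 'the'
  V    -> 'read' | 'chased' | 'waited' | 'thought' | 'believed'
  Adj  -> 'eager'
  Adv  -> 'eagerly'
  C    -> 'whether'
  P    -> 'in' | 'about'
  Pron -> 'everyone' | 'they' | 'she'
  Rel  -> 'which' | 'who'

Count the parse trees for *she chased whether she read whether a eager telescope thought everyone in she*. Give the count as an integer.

Two of the 4 distinct bracketings:
[S [NP [Pron she]] [VP [V chased] [CP [C whether] [S [NP [Pron she]] [VP [V read] [CP [C whether] [S [NP [Det a] [AP [Adj eager]] [N telescope]] [VP [V thought] [NP [NP [Pron everyone]] [PP [P in] [NP [Pron she]]]]]]]]]]]]
[S [NP [Pron she]] [VP [V chased] [CP [C whether] [S [NP [Pron she]] [VP [V read] [CP [C whether] [S [NP [Det a] [AP [Adj eager]] [N telescope]] [VP [VP [V thought] [NP [Pron everyone]]] [PP [P in] [NP [Pron she]]]]]]]]]]]
The difference turns on whether NP → NP PP is used at the relevant span, versus an alternative expansion of NP.

4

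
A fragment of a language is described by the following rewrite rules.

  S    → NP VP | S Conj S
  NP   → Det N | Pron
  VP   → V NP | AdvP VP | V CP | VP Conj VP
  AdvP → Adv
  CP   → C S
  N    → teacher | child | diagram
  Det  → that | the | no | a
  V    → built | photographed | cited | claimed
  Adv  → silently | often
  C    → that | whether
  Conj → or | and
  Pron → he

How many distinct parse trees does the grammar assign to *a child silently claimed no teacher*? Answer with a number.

[S [NP [Det a] [N child]] [VP [AdvP [Adv silently]] [VP [V claimed] [NP [Det no] [N teacher]]]]]
No rule offers an alternative attachment or grouping for any span, so this is the only derivation.

1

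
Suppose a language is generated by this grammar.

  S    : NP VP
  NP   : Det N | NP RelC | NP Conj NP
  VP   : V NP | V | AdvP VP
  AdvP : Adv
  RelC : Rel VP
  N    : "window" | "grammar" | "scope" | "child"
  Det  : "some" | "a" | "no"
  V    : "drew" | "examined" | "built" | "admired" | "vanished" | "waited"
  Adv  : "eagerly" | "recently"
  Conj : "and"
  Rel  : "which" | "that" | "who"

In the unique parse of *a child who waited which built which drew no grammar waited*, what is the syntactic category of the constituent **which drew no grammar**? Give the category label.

RelC

S
  NP
    NP
      NP
        NP
          Det: a
          N: child
        RelC
          Rel: who
          VP
            V: waited
      RelC
        Rel: which
        VP
          V: built
    RelC
      Rel: which
      VP
        V: drew
        NP
          Det: no
          N: grammar
  VP
    V: waited
The span 'which drew no grammar' is the RelC node built by RelC → Rel VP.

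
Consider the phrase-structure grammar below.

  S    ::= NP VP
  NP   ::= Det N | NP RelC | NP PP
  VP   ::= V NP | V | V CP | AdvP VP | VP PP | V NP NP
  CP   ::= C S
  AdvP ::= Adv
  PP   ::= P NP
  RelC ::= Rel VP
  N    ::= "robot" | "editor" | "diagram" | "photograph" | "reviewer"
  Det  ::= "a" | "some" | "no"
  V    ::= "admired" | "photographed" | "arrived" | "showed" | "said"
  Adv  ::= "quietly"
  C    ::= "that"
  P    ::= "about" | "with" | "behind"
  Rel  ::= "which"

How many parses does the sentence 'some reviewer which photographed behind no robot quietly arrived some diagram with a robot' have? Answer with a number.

Two of the 6 distinct bracketings:
[S [NP [NP [Det some] [N reviewer]] [RelC [Rel which] [VP [VP [V photographed]] [PP [P behind] [NP [Det no] [N robot]]]]]] [VP [AdvP [Adv quietly]] [VP [V arrived] [NP [NP [Det some] [N diagram]] [PP [P with] [NP [Det a] [N robot]]]]]]]
[S [NP [NP [Det some] [N reviewer]] [RelC [Rel which] [VP [VP [V photographed]] [PP [P behind] [NP [Det no] [N robot]]]]]] [VP [AdvP [Adv quietly]] [VP [VP [V arrived] [NP [Det some] [N diagram]]] [PP [P with] [NP [Det a] [N robot]]]]]]
The difference turns on whether NP → NP PP is used at the relevant span, versus an alternative expansion of NP.

6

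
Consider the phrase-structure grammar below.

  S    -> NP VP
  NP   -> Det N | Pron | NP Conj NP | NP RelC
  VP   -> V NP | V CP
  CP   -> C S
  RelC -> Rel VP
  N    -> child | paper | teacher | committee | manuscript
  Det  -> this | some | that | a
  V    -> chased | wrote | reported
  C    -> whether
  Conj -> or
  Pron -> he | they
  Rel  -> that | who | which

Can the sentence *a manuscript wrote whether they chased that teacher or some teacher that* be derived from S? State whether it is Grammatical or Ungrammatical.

For S → NP VP, the only prefix that parses as NP is 'a manuscript', but the remainder 'wrote whether they chased that teacher or some teacher that' is not a VP under these rules.

Ungrammatical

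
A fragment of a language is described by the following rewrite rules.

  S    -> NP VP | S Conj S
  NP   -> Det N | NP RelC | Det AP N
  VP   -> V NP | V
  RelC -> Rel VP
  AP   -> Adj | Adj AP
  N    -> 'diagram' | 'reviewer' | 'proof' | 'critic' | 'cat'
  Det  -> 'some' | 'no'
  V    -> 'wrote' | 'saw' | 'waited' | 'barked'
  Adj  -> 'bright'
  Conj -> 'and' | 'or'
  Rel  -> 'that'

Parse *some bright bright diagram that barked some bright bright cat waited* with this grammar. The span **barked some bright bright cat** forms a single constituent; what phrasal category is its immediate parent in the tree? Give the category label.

RelC

S
  NP
    NP
      Det: some
      AP
        Adj: bright
        AP
          Adj: bright
      N: diagram
    RelC
      Rel: that
      VP
        V: barked
        NP
          Det: some
          AP
            Adj: bright
            AP
              Adj: bright
          N: cat
  VP
    V: waited
The span 'barked some bright bright cat' is the VP node built by VP → V NP.
Its mother is the RelC built by RelC → Rel VP.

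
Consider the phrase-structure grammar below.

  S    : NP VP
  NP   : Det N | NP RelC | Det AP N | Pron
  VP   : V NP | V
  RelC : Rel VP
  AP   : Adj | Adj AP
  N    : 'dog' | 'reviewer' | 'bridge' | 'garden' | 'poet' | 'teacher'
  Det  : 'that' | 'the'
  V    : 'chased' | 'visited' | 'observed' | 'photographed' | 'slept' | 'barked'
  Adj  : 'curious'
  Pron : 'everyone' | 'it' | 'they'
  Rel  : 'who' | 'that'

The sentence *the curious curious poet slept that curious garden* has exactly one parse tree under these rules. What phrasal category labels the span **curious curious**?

AP

S
  NP
    Det: the
    AP
      Adj: curious
      AP
        Adj: curious
    N: poet
  VP
    V: slept
    NP
      Det: that
      AP
        Adj: curious
      N: garden
The span 'curious curious' is the AP node built by AP → Adj AP.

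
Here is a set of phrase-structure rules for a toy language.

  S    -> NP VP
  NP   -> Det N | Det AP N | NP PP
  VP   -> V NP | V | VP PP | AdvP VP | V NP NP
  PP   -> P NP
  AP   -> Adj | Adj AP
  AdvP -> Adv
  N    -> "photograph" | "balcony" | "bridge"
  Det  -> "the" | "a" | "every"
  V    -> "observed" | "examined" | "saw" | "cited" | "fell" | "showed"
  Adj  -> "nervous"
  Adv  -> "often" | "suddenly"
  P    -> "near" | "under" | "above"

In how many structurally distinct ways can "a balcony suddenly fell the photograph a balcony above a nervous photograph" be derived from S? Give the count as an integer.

Two of the 3 distinct bracketings:
[S [NP [Det a] [N balcony]] [VP [VP [AdvP [Adv suddenly]] [VP [V fell] [NP [Det the] [N photograph]] [NP [Det a] [N balcony]]]] [PP [P above] [NP [Det a] [AP [Adj nervous]] [N photograph]]]]]
[S [NP [Det a] [N balcony]] [VP [AdvP [Adv suddenly]] [VP [VP [V fell] [NP [Det the] [N photograph]] [NP [Det a] [N balcony]]] [PP [P above] [NP [Det a] [AP [Adj nervous]] [N photograph]]]]]]
The trees differ in how a recursive rule is bracketed over the same span.

3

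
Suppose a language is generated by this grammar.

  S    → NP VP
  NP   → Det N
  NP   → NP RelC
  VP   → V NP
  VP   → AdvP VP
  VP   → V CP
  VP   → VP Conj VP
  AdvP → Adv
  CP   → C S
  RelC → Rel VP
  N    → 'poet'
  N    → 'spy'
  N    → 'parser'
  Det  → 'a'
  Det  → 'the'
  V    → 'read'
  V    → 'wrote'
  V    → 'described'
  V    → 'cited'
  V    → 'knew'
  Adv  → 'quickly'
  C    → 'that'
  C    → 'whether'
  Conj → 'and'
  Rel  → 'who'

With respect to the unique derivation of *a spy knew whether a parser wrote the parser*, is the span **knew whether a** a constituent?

[S [NP [Det a] [N spy]] [VP [V knew] [CP [C whether] [S [NP [Det a] [N parser]] [VP [V wrote] [NP [Det the] [N parser]]]]]]]
The smallest constituent containing 'knew whether a' is the VP spanning 'knew whether a parser wrote the parser'; no single node in the tree dominates exactly the given words.

No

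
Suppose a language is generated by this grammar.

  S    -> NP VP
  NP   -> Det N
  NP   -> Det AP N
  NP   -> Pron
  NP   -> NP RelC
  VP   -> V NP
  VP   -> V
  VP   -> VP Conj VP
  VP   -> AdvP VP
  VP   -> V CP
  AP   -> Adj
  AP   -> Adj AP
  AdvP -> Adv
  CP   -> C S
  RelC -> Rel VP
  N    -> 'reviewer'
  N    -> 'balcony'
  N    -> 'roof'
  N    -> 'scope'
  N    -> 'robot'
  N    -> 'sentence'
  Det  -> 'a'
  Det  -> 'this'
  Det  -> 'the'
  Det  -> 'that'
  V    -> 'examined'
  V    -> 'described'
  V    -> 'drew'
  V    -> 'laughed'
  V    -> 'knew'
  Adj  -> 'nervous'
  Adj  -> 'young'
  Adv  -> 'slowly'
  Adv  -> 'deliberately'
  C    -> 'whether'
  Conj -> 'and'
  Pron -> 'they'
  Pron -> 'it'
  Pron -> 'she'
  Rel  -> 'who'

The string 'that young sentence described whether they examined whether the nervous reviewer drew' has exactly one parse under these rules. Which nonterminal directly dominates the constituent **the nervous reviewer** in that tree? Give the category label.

S

S
  NP
    Det: that
    AP
      Adj: young
    N: sentence
  VP
    V: described
    CP
      C: whether
      S
        NP
          Pron: they
        VP
          V: examined
          CP
            C: whether
            S
              NP
                Det: the
                AP
                  Adj: nervous
                N: reviewer
              VP
                V: drew
The span 'the nervous reviewer' is the NP node built by NP → Det AP N.
Its mother is the S built by S → NP VP.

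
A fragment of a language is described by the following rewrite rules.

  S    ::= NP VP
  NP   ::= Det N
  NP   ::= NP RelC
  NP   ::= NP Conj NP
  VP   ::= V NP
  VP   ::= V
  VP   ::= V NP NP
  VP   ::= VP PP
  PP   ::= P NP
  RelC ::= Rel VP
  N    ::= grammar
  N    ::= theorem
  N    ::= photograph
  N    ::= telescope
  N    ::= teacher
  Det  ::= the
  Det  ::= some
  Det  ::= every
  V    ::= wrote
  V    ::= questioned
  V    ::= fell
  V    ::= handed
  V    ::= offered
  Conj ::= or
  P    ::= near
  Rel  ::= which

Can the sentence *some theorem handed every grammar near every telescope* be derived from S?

[S [NP [Det some] [N theorem]] [VP [VP [V handed] [NP [Det every] [N grammar]]] [PP [P near] [NP [Det every] [N telescope]]]]]
Each bracket corresponds to one application of a listed rule, so the string is derivable from S.

Grammatical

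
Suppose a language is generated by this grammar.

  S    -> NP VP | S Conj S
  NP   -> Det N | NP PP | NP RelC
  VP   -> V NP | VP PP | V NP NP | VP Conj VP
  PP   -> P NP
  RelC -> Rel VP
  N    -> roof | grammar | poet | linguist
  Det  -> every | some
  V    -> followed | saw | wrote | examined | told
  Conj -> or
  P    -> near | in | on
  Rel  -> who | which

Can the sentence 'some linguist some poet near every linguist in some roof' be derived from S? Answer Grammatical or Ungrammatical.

Ungrammatical

For S → NP VP, the only prefix that parses as NP is 'some linguist', but the remainder 'some poet near every linguist in some roof' is not a VP under these rules. The alternative S rule S → S Conj S likewise has no satisfying split.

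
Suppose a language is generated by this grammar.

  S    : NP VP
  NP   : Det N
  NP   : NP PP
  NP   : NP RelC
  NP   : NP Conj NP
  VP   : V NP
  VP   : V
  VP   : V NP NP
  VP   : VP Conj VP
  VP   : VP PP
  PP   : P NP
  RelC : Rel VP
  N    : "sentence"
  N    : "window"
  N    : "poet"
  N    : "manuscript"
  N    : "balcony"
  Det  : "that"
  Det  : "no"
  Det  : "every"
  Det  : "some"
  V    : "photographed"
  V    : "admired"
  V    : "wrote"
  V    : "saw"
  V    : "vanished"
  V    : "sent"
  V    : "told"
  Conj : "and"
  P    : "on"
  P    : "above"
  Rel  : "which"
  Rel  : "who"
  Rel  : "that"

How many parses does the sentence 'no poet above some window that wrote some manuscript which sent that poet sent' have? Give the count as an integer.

7

Two of the 7 distinct bracketings:
[S [NP [NP [Det no] [N poet]] [PP [P above] [NP [NP [Det some] [N window]] [RelC [Rel that] [VP [V wrote] [NP [NP [Det some] [N manuscript]] [RelC [Rel which] [VP [V sent] [NP [Det that] [N poet]]]]]]]]]] [VP [V sent]]]
[S [NP [NP [Det no] [N poet]] [PP [P above] [NP [NP [Det some] [N window]] [RelC [Rel that] [VP [V wrote] [NP [NP [Det some] [N manuscript]] [RelC [Rel which] [VP [V sent]]]] [NP [Det that] [N poet]]]]]]] [VP [V sent]]]
The difference turns on whether VP → V NP is used at the relevant span, versus an alternative expansion of VP.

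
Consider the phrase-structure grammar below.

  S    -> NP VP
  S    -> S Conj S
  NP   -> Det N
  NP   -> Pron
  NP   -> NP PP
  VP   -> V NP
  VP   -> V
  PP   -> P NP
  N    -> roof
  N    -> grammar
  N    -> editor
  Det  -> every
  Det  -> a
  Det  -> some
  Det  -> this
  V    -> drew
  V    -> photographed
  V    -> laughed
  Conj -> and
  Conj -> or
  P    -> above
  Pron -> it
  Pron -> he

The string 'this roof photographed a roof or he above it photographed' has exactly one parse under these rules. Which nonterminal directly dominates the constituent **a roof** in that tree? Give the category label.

VP

[S [S [NP [Det this] [N roof]] [VP [V photographed] [NP [Det a] [N roof]]]] [Conj or] [S [NP [NP [Pron he]] [PP [P above] [NP [Pron it]]]] [VP [V photographed]]]]
The span 'a roof' is the NP node built by NP → Det N.
Its mother is the VP built by VP → V NP.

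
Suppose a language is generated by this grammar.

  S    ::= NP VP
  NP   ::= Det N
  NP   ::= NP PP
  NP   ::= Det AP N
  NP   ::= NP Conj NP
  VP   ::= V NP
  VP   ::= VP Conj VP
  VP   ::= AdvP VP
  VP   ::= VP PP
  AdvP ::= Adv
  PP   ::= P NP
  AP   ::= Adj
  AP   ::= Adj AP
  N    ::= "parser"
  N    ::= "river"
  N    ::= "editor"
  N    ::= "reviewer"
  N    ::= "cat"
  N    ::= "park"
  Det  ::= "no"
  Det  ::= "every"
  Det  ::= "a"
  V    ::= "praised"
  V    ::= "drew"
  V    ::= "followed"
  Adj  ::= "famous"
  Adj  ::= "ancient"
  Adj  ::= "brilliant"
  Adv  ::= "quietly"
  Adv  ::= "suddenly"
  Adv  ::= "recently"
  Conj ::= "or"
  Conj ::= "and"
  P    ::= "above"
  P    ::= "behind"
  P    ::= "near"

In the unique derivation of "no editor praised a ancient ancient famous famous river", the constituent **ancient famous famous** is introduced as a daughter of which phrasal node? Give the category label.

[S [NP [Det no] [N editor]] [VP [V praised] [NP [Det a] [AP [Adj ancient] [AP [Adj ancient] [AP [Adj famous] [AP [Adj famous]]]]] [N river]]]]
The span 'ancient famous famous' is the AP node built by AP → Adj AP.
Its mother is the AP built by AP → Adj AP.

AP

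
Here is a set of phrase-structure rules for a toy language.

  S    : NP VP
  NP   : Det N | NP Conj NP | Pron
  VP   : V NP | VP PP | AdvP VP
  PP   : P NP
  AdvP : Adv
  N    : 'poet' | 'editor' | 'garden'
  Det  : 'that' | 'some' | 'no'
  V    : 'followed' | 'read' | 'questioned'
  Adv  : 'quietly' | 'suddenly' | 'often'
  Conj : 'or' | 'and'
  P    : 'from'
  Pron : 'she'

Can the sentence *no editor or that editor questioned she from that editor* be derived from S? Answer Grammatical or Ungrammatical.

Grammatical

S
  NP
    NP
      Det: no
      N: editor
    Conj: or
    NP
      Det: that
      N: editor
  VP
    VP
      V: questioned
      NP
        Pron: she
    PP
      P: from
      NP
        Det: that
        N: editor
The bracketing above is licensed at every node by one of the given productions, with S at the root.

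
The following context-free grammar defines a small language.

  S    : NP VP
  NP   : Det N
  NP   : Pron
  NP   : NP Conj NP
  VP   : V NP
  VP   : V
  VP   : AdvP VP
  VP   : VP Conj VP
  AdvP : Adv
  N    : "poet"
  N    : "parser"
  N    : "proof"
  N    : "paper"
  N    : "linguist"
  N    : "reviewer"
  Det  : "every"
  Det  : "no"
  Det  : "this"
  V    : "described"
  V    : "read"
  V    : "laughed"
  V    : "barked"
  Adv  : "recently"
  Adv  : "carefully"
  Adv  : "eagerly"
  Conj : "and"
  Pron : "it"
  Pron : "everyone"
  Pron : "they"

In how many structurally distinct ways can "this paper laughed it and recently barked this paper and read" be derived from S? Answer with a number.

Two of the 3 distinct bracketings:
[S [NP [Det this] [N paper]] [VP [VP [V laughed] [NP [Pron it]]] [Conj and] [VP [AdvP [Adv recently]] [VP [VP [V barked] [NP [Det this] [N paper]]] [Conj and] [VP [V read]]]]]]
[S [NP [Det this] [N paper]] [VP [VP [V laughed] [NP [Pron it]]] [Conj and] [VP [VP [AdvP [Adv recently]] [VP [V barked] [NP [Det this] [N paper]]]] [Conj and] [VP [V read]]]]]
The trees differ in how a recursive rule is bracketed over the same span.

3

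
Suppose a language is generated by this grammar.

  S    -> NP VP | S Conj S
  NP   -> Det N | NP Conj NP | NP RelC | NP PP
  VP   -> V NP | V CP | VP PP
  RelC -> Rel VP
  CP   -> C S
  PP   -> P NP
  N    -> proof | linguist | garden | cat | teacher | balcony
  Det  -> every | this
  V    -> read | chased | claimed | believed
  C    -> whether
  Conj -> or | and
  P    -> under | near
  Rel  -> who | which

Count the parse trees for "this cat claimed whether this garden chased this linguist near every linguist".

Two of the 3 distinct bracketings:
[S [NP [Det this] [N cat]] [VP [V claimed] [CP [C whether] [S [NP [Det this] [N garden]] [VP [V chased] [NP [NP [Det this] [N linguist]] [PP [P near] [NP [Det every] [N linguist]]]]]]]]]
[S [NP [Det this] [N cat]] [VP [V claimed] [CP [C whether] [S [NP [Det this] [N garden]] [VP [VP [V chased] [NP [Det this] [N linguist]]] [PP [P near] [NP [Det every] [N linguist]]]]]]]]
The difference turns on whether NP → NP PP is used at the relevant span, versus an alternative expansion of NP.

3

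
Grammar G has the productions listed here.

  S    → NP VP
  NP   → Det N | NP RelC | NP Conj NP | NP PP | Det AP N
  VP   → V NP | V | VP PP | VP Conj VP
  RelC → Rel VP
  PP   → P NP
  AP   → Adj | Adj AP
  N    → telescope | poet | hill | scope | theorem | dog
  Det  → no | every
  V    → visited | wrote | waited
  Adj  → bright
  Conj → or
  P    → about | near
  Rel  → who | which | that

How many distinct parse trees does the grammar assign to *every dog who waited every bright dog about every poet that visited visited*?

Two of the 7 distinct bracketings:
[S [NP [NP [Det every] [N dog]] [RelC [Rel who] [VP [V waited] [NP [NP [NP [Det every] [AP [Adj bright]] [N dog]] [PP [P about] [NP [Det every] [N poet]]]] [RelC [Rel that] [VP [V visited]]]]]]] [VP [V visited]]]
[S [NP [NP [Det every] [N dog]] [RelC [Rel who] [VP [V waited] [NP [NP [Det every] [AP [Adj bright]] [N dog]] [PP [P about] [NP [NP [Det every] [N poet]] [RelC [Rel that] [VP [V visited]]]]]]]]] [VP [V visited]]]
The trees differ in how a recursive rule is bracketed over the same span.

7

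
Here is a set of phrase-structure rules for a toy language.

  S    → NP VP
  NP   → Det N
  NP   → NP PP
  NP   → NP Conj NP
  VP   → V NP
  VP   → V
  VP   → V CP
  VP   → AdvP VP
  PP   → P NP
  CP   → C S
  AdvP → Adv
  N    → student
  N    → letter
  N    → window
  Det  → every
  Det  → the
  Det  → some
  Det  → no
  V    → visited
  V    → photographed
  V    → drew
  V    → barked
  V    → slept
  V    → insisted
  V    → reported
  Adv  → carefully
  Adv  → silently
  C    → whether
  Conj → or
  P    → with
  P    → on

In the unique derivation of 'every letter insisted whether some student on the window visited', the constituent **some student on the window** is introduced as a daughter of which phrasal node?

S
  NP
    Det: every
    N: letter
  VP
    V: insisted
    CP
      C: whether
      S
        NP
          NP
            Det: some
            N: student
          PP
            P: on
            NP
              Det: the
              N: window
        VP
          V: visited
The span 'some student on the window' is the NP node built by NP → NP PP.
Its mother is the S built by S → NP VP.

S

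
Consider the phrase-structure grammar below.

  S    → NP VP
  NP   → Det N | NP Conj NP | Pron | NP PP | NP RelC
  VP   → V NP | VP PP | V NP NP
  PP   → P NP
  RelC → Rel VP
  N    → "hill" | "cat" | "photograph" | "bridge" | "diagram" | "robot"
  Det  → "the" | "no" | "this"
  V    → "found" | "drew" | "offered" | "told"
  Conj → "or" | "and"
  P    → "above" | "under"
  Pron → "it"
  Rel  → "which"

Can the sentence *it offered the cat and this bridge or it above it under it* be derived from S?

[S [NP [Pron it]] [VP [V offered] [NP [NP [Det the] [N cat]] [Conj and] [NP [NP [Det this] [N bridge]] [Conj or] [NP [NP [Pron it]] [PP [P above] [NP [NP [Pron it]] [PP [P under] [NP [Pron it]]]]]]]]]]
Each bracket corresponds to one application of a listed rule, so the string is derivable from S.

Grammatical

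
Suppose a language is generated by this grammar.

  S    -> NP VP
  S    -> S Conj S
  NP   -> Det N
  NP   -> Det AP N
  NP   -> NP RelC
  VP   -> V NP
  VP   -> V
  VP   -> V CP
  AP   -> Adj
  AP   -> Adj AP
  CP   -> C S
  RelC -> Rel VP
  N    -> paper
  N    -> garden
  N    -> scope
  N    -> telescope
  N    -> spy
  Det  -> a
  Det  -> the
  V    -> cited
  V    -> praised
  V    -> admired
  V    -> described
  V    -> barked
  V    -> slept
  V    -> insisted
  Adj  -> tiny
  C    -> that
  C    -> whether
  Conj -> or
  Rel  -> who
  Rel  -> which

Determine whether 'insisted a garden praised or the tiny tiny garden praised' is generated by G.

For S → NP VP, no prefix of the string parses as an NP. The alternative S rule S → S Conj S likewise has no satisfying split.

Ungrammatical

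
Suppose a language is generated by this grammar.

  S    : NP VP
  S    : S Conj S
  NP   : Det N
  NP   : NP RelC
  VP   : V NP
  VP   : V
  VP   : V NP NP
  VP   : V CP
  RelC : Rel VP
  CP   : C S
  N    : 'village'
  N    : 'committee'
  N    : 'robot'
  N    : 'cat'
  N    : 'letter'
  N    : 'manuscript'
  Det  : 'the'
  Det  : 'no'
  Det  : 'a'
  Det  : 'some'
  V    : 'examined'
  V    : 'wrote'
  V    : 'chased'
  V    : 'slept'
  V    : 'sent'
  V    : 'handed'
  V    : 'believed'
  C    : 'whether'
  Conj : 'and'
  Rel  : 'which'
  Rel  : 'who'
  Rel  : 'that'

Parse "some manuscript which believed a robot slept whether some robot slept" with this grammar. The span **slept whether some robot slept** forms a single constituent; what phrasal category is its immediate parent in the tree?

S

[S [NP [NP [Det some] [N manuscript]] [RelC [Rel which] [VP [V believed] [NP [Det a] [N robot]]]]] [VP [V slept] [CP [C whether] [S [NP [Det some] [N robot]] [VP [V slept]]]]]]
The span 'slept whether some robot slept' is the VP node built by VP → V CP.
Its mother is the S built by S → NP VP.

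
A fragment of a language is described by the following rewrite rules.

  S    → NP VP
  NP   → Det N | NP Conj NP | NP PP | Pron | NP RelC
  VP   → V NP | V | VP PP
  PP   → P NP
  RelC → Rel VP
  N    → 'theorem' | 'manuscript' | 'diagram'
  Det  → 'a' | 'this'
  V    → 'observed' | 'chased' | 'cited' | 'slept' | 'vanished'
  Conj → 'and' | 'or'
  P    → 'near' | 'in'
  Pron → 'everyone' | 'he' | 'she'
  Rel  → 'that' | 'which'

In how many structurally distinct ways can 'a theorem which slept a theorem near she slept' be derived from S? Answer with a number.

Two of the 3 distinct bracketings:
[S [NP [NP [NP [Det a] [N theorem]] [RelC [Rel which] [VP [V slept] [NP [Det a] [N theorem]]]]] [PP [P near] [NP [Pron she]]]] [VP [V slept]]]
[S [NP [NP [Det a] [N theorem]] [RelC [Rel which] [VP [V slept] [NP [NP [Det a] [N theorem]] [PP [P near] [NP [Pron she]]]]]]] [VP [V slept]]]
The trees differ in how a recursive rule is bracketed over the same span.

3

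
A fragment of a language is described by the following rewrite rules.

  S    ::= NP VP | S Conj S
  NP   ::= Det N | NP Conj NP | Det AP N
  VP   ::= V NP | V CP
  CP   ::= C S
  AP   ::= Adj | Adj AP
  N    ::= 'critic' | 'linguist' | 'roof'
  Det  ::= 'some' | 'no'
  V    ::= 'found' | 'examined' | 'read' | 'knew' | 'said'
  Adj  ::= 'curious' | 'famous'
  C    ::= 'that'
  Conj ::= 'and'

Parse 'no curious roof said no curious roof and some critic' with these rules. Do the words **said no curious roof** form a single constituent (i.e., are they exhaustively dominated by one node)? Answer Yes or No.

No

[S [NP [Det no] [AP [Adj curious]] [N roof]] [VP [V said] [NP [NP [Det no] [AP [Adj curious]] [N roof]] [Conj and] [NP [Det some] [N critic]]]]]
The smallest constituent containing 'said no curious roof' is the VP spanning 'said no curious roof and some critic'; no single node in the tree dominates exactly the given words.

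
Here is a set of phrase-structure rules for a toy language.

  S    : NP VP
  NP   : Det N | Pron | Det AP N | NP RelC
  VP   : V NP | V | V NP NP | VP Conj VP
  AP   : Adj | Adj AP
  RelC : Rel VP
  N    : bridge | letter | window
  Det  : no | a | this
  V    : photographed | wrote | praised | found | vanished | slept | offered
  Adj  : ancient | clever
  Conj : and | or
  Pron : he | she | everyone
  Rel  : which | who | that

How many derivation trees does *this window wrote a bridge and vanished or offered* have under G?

2

The two bracketings:
[S [NP [Det this] [N window]] [VP [VP [V wrote] [NP [Det a] [N bridge]]] [Conj and] [VP [VP [V vanished]] [Conj or] [VP [V offered]]]]]
[S [NP [Det this] [N window]] [VP [VP [VP [V wrote] [NP [Det a] [N bridge]]] [Conj and] [VP [V vanished]]] [Conj or] [VP [V offered]]]]
The trees differ in how a recursive rule is bracketed over the same span.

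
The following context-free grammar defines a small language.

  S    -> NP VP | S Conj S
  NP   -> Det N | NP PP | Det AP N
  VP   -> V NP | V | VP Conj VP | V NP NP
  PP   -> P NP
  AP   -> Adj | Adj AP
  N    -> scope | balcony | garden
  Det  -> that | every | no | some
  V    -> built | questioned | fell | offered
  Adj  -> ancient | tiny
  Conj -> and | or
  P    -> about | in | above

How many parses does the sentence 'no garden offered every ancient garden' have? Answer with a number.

1

[S [NP [Det no] [N garden]] [VP [V offered] [NP [Det every] [AP [Adj ancient]] [N garden]]]]
No rule offers an alternative attachment or grouping for any span, so this is the only derivation.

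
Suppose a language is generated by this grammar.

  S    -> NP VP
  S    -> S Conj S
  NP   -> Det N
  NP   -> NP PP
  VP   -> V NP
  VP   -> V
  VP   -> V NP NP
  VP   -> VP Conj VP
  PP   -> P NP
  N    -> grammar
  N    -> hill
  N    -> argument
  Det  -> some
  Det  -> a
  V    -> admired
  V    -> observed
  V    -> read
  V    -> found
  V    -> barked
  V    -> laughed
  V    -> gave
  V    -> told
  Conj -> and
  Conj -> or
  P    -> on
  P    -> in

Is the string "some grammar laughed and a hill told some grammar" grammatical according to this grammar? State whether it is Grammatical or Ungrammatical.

S
  S
    NP
      Det: some
      N: grammar
    VP
      V: laughed
  Conj: and
  S
    NP
      Det: a
      N: hill
    VP
      V: told
      NP
        Det: some
        N: grammar
Each bracket corresponds to one application of a listed rule, so the string is derivable from S.

Grammatical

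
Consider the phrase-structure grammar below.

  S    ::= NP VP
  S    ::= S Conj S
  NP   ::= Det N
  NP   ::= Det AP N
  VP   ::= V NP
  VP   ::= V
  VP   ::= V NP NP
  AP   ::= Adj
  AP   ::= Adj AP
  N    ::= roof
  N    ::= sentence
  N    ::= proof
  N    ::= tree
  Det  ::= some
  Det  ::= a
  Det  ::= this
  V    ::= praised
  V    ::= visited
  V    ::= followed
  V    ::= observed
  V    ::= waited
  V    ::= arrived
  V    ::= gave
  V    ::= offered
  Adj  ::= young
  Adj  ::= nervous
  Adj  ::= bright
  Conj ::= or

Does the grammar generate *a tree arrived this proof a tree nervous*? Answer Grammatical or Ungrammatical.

An N word can never sit immediately before an Adj word in any string this grammar generates, so the substring 'tree nervous' rules out a derivation.

Ungrammatical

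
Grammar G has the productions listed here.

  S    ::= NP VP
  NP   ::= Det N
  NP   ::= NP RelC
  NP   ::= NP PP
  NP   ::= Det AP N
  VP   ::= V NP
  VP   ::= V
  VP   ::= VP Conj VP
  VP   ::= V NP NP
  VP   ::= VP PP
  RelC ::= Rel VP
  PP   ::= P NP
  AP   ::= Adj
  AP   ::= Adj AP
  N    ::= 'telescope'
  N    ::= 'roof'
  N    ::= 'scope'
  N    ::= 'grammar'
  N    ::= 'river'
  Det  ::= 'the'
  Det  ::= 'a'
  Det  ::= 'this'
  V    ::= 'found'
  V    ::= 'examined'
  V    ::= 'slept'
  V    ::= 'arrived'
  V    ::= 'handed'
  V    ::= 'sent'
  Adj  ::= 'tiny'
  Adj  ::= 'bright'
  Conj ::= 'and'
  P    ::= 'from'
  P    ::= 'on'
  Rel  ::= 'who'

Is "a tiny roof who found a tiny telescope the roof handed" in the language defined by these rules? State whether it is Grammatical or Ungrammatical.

[S [NP [NP [Det a] [AP [Adj tiny]] [N roof]] [RelC [Rel who] [VP [V found] [NP [Det a] [AP [Adj tiny]] [N telescope]] [NP [Det the] [N roof]]]]] [VP [V handed]]]
The bracketing above is licensed at every node by one of the given productions, with S at the root.

Grammatical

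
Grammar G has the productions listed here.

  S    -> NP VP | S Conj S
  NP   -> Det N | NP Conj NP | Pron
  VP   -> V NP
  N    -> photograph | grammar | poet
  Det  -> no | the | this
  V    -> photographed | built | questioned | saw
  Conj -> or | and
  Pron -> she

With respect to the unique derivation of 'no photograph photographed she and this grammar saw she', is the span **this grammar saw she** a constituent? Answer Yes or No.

[S [S [NP [Det no] [N photograph]] [VP [V photographed] [NP [Pron she]]]] [Conj and] [S [NP [Det this] [N grammar]] [VP [V saw] [NP [Pron she]]]]]
The words 'this grammar saw she' are exhaustively dominated by a single S node (built by S → NP VP), so they form a constituent.

Yes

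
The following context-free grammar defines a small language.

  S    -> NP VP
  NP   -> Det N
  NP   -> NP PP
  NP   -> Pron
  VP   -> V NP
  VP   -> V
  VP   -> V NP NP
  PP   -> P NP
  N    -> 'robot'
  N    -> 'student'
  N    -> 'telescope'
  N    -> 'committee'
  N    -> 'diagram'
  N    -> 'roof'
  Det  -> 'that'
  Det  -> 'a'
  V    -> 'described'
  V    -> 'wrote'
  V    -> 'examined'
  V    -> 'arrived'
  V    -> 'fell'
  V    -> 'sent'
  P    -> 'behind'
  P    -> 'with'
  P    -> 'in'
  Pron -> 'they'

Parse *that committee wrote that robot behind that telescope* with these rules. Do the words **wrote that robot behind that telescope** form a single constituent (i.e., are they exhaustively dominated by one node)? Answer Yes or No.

Yes

[S [NP [Det that] [N committee]] [VP [V wrote] [NP [NP [Det that] [N robot]] [PP [P behind] [NP [Det that] [N telescope]]]]]]
The words 'wrote that robot behind that telescope' are exhaustively dominated by a single VP node (built by VP → V NP), so they form a constituent.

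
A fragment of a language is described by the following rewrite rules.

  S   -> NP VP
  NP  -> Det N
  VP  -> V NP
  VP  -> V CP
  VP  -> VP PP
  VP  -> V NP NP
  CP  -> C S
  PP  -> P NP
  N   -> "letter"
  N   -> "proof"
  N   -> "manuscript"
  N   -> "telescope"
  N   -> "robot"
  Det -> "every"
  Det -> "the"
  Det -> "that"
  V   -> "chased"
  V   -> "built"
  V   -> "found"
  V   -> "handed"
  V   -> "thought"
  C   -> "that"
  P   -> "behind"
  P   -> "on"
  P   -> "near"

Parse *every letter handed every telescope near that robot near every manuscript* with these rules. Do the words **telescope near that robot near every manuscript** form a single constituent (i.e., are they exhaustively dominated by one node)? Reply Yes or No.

No

[S [NP [Det every] [N letter]] [VP [VP [VP [V handed] [NP [Det every] [N telescope]]] [PP [P near] [NP [Det that] [N robot]]]] [PP [P near] [NP [Det every] [N manuscript]]]]]
The smallest constituent containing 'telescope near that robot near every manuscript' is the VP spanning 'handed every telescope near that robot near every manuscript'; no single node in the tree dominates exactly the given words.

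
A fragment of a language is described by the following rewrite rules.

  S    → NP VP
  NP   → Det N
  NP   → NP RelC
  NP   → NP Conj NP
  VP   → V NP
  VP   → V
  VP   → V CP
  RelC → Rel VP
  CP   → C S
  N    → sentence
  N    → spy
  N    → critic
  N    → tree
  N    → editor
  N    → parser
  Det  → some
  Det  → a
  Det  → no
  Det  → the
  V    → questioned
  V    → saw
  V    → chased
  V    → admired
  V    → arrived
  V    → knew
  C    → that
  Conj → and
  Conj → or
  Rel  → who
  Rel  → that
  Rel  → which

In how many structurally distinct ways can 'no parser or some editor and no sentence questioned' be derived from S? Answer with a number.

The two bracketings:
[S [NP [NP [Det no] [N parser]] [Conj or] [NP [NP [Det some] [N editor]] [Conj and] [NP [Det no] [N sentence]]]] [VP [V questioned]]]
[S [NP [NP [NP [Det no] [N parser]] [Conj or] [NP [Det some] [N editor]]] [Conj and] [NP [Det no] [N sentence]]] [VP [V questioned]]]
The trees differ in how a recursive rule is bracketed over the same span.

2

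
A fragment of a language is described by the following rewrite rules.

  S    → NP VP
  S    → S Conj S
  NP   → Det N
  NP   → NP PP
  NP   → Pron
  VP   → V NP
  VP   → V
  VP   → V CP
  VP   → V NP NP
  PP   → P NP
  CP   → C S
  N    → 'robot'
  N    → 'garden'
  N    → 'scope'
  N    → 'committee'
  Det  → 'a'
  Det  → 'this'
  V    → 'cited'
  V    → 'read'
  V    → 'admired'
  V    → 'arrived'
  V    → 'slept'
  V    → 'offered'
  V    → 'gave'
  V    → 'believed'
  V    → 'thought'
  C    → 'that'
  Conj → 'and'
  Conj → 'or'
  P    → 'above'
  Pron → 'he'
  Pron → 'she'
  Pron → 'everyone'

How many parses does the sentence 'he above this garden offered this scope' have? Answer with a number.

[S [NP [NP [Pron he]] [PP [P above] [NP [Det this] [N garden]]]] [VP [V offered] [NP [Det this] [N scope]]]]
No rule offers an alternative attachment or grouping for any span, so this is the only derivation.

1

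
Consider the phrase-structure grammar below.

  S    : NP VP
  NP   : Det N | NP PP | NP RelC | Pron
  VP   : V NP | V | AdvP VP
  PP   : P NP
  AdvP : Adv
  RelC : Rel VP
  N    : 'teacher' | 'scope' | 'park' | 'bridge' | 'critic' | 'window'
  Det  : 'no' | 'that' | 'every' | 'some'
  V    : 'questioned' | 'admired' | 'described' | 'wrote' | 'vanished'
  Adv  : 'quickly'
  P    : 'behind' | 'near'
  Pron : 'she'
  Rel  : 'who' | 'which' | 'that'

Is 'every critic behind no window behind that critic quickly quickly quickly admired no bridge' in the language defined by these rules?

Grammatical

[S [NP [NP [Det every] [N critic]] [PP [P behind] [NP [NP [Det no] [N window]] [PP [P behind] [NP [Det that] [N critic]]]]]] [VP [AdvP [Adv quickly]] [VP [AdvP [Adv quickly]] [VP [AdvP [Adv quickly]] [VP [V admired] [NP [Det no] [N bridge]]]]]]]
Every word is introduced by a lexical rule and the phrasal rules combine the resulting categories into a single S.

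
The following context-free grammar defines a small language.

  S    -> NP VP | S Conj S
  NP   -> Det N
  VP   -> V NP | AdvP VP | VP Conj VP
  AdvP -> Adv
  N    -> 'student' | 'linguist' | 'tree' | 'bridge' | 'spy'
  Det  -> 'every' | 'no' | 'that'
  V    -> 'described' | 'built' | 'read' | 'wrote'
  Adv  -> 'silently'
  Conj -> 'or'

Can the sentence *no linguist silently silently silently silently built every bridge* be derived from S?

[S [NP [Det no] [N linguist]] [VP [AdvP [Adv silently]] [VP [AdvP [Adv silently]] [VP [AdvP [Adv silently]] [VP [AdvP [Adv silently]] [VP [V built] [NP [Det every] [N bridge]]]]]]]]
The bracketing above is licensed at every node by one of the given productions, with S at the root.

Grammatical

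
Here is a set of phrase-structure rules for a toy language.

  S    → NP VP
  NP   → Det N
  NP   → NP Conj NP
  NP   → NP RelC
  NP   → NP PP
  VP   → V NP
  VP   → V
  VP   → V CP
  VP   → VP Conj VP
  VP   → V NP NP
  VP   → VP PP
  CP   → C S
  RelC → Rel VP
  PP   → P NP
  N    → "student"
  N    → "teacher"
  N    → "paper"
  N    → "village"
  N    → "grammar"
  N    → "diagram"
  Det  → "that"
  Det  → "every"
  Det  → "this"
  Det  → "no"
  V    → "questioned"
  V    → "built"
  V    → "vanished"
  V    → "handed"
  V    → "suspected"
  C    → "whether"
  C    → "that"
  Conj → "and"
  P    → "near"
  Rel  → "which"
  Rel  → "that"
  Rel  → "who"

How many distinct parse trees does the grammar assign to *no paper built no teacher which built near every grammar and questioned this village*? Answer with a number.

Two of the 5 distinct bracketings:
[S [NP [Det no] [N paper]] [VP [V built] [NP [NP [Det no] [N teacher]] [RelC [Rel which] [VP [VP [VP [V built]] [PP [P near] [NP [Det every] [N grammar]]]] [Conj and] [VP [V questioned] [NP [Det this] [N village]]]]]]]]
[S [NP [Det no] [N paper]] [VP [VP [V built] [NP [NP [Det no] [N teacher]] [RelC [Rel which] [VP [VP [V built]] [PP [P near] [NP [Det every] [N grammar]]]]]]] [Conj and] [VP [V questioned] [NP [Det this] [N village]]]]]
The trees differ in how a recursive rule is bracketed over the same span.

5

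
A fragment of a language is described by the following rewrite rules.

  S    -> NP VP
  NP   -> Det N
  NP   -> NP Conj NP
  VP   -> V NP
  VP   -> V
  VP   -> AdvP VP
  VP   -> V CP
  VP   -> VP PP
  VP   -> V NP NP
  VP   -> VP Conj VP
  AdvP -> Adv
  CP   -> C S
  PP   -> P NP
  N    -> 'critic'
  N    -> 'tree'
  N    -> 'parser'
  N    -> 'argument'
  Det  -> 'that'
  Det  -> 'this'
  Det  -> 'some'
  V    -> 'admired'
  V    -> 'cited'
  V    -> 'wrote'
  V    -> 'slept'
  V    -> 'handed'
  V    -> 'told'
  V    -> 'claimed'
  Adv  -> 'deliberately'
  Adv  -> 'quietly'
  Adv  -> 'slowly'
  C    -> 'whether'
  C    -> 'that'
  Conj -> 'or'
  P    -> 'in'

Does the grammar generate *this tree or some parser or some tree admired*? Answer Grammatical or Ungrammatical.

Grammatical

S
  NP
    NP
      Det: this
      N: tree
    Conj: or
    NP
      NP
        Det: some
        N: parser
      Conj: or
      NP
        Det: some
        N: tree
  VP
    V: admired
Each bracket corresponds to one application of a listed rule, so the string is derivable from S.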